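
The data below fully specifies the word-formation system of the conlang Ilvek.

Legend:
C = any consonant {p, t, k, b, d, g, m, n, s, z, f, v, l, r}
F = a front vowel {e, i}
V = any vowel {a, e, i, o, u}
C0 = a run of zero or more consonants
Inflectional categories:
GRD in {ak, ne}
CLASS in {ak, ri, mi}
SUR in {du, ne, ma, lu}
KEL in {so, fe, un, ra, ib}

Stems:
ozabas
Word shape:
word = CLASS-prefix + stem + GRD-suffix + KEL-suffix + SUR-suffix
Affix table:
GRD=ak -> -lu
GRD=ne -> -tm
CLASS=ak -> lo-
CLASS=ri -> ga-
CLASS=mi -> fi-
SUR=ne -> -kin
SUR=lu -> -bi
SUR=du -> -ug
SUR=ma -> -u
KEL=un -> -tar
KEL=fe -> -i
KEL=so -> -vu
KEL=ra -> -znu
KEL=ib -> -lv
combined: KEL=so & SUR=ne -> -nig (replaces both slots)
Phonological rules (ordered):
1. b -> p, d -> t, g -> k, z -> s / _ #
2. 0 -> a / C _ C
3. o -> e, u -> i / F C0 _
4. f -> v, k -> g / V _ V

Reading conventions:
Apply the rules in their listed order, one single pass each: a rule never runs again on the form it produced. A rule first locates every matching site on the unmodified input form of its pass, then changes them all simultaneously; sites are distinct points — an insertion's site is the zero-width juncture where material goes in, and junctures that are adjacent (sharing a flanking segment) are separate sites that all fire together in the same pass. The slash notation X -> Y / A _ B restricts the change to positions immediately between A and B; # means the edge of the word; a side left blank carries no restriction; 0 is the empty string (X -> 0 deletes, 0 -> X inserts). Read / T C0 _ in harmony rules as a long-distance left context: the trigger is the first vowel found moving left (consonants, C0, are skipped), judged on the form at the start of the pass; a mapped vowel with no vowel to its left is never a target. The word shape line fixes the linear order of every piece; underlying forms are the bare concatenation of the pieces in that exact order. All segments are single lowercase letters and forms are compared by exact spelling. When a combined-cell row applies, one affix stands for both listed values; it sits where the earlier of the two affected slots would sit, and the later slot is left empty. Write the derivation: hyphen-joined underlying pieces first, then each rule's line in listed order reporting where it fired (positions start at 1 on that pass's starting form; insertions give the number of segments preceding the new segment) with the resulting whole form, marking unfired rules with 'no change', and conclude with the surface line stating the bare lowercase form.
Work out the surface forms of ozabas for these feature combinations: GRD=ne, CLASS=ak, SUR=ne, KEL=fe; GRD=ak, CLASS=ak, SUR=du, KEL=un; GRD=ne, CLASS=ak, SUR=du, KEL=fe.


cell GRD=ne, CLASS=ak, SUR=ne, KEL=fe:
underlying: lo-ozabas-tm-i-kin
1. b -> p, d -> t, g -> k, z -> s / _ #: no change
2. 0 -> a / C _ C: inserts after position(s) 8, 9: loozabasatamikin
3. o -> e, u -> i / F C0 _: no change
4. f -> v, k -> g / V _ V: fires at position(s) 14: loozabasatamigin
surface: loozabasatamigin

cell GRD=ak, CLASS=ak, SUR=du, KEL=un:
underlying: lo-ozabas-lu-tar-ug
1. b -> p, d -> t, g -> k, z -> s / _ #: fires at position(s) 15: loozabaslutaruk
2. 0 -> a / C _ C: inserts after position(s) 8: loozabasalutaruk
3. o -> e, u -> i / F C0 _: no change
4. f -> v, k -> g / V _ V: no change
surface: loozabasalutaruk

cell GRD=ne, CLASS=ak, SUR=du, KEL=fe:
underlying: lo-ozabas-tm-i-ug
1. b -> p, d -> t, g -> k, z -> s / _ #: fires at position(s) 13: loozabastmiuk
2. 0 -> a / C _ C: inserts after position(s) 8, 9: loozabasatamiuk
3. o -> e, u -> i / F C0 _: fires at position(s) 14: loozabasatamiik
4. f -> v, k -> g / V _ V: no change
surface: loozabasatamiik


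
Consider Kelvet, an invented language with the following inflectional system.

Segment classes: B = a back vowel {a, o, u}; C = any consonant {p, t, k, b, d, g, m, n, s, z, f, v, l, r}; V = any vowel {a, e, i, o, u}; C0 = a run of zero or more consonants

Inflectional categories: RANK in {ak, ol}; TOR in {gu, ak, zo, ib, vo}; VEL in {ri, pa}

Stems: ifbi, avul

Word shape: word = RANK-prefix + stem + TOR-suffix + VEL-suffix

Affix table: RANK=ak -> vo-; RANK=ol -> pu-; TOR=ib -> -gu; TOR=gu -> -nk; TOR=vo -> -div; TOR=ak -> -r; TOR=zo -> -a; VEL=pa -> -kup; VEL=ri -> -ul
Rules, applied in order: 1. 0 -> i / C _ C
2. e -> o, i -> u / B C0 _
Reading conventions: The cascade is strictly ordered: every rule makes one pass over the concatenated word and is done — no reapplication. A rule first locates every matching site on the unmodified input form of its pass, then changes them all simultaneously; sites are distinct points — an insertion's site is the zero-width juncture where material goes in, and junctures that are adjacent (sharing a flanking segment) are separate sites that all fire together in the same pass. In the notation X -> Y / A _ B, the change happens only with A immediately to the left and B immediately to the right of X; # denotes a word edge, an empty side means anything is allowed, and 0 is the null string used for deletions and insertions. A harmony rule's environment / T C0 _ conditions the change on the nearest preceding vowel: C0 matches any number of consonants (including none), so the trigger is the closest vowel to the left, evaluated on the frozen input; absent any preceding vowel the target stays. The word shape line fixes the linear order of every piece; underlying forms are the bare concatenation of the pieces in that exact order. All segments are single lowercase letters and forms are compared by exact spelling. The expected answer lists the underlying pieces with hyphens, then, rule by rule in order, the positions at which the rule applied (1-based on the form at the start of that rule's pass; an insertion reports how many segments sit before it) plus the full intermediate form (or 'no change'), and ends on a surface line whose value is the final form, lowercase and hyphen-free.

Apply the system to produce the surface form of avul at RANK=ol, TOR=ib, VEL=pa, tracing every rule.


underlying: pu-avul-gu-kup
1. 0 -> i / C _ C: inserts after position(s) 6: puavuligukup
2. e -> o, i -> u / B C0 _: fires at position(s) 7: puavulugukup
surface: puavulugukup


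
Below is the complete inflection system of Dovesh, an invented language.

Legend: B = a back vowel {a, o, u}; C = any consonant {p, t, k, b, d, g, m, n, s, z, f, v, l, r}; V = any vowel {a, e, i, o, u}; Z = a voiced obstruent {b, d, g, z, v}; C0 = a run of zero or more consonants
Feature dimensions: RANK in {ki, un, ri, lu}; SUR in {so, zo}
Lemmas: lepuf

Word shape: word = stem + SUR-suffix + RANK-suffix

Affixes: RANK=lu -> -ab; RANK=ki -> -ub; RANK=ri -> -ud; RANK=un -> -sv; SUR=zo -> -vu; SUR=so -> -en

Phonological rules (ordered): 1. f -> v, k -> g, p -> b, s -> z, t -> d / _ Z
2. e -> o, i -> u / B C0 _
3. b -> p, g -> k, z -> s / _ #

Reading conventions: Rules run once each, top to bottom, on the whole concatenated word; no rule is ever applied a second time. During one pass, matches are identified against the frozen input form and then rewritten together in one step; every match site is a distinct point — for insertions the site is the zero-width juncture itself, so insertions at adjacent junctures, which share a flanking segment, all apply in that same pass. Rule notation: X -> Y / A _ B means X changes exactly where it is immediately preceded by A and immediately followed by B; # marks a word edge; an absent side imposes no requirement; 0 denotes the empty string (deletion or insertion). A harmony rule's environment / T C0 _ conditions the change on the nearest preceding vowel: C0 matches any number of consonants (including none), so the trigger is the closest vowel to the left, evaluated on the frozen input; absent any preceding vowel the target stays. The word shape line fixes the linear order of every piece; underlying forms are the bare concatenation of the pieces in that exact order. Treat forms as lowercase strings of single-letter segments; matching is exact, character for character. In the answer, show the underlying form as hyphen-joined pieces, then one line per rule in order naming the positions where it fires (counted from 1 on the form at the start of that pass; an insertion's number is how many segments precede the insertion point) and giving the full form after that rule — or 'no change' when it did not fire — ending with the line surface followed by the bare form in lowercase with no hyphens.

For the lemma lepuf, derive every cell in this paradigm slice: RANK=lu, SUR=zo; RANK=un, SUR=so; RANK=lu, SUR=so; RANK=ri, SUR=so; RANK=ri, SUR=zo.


cell RANK=lu, SUR=zo:
underlying: lepuf-vu-ab
1. f -> v, k -> g, p -> b, s -> z, t -> d / _ Z: fires at position(s) 5: lepuvvuab
2. e -> o, i -> u / B C0 _: no change
3. b -> p, g -> k, z -> s / _ #: fires at position(s) 9: lepuvvuap
surface: lepuvvuap

cell RANK=un, SUR=so:
underlying: lepuf-en-sv
1. f -> v, k -> g, p -> b, s -> z, t -> d / _ Z: fires at position(s) 8: lepufenzv
2. e -> o, i -> u / B C0 _: fires at position(s) 6: lepufonzv
3. b -> p, g -> k, z -> s / _ #: no change
surface: lepufonzv

cell RANK=lu, SUR=so:
underlying: lepuf-en-ab
1. f -> v, k -> g, p -> b, s -> z, t -> d / _ Z: no change
2. e -> o, i -> u / B C0 _: fires at position(s) 6: lepufonab
3. b -> p, g -> k, z -> s / _ #: fires at position(s) 9: lepufonap
surface: lepufonap

cell RANK=ri, SUR=so:
underlying: lepuf-en-ud
1. f -> v, k -> g, p -> b, s -> z, t -> d / _ Z: no change
2. e -> o, i -> u / B C0 _: fires at position(s) 6: lepufonud
3. b -> p, g -> k, z -> s / _ #: no change
surface: lepufonud

cell RANK=ri, SUR=zo:
underlying: lepuf-vu-ud
1. f -> v, k -> g, p -> b, s -> z, t -> d / _ Z: fires at position(s) 5: lepuvvuud
2. e -> o, i -> u / B C0 _: no change
3. b -> p, g -> k, z -> s / _ #: no change
surface: lepuvvuud


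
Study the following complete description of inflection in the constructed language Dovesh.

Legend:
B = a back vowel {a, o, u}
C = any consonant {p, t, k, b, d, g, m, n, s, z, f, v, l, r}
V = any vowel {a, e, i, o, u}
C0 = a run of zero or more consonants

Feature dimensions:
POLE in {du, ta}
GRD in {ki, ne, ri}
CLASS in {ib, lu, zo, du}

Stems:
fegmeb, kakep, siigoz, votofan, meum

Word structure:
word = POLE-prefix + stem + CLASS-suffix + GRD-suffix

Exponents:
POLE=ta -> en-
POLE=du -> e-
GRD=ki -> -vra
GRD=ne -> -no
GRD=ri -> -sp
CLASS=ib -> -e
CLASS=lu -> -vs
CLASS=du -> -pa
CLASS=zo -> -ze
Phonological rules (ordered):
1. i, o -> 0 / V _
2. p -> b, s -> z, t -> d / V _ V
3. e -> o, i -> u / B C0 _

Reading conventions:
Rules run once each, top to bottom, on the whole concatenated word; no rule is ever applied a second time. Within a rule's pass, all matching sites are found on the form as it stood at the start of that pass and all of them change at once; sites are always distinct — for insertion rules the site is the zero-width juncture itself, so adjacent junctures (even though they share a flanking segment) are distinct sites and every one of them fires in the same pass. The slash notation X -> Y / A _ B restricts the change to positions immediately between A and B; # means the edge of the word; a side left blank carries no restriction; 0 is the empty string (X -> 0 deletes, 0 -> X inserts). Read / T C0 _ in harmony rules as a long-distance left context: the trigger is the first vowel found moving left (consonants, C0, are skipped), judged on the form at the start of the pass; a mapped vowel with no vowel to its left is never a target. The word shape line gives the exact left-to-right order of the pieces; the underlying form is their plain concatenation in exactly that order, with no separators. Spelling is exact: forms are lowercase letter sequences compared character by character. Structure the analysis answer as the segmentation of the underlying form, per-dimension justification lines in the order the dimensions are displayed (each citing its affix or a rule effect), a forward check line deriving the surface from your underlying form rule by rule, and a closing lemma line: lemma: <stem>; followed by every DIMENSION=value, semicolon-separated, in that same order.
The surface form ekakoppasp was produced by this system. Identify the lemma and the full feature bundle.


underlying: e-kakep-pa-sp
POLE=du - signalled by the affix e-
GRD=ri - signalled by the affix -sp
CLASS=du - signalled by the affix -pa
check: ekakeppasp -> ekakeppasp -> ekakeppasp -> ekakoppasp
lemma: kakep; POLE=du; GRD=ri; CLASS=du


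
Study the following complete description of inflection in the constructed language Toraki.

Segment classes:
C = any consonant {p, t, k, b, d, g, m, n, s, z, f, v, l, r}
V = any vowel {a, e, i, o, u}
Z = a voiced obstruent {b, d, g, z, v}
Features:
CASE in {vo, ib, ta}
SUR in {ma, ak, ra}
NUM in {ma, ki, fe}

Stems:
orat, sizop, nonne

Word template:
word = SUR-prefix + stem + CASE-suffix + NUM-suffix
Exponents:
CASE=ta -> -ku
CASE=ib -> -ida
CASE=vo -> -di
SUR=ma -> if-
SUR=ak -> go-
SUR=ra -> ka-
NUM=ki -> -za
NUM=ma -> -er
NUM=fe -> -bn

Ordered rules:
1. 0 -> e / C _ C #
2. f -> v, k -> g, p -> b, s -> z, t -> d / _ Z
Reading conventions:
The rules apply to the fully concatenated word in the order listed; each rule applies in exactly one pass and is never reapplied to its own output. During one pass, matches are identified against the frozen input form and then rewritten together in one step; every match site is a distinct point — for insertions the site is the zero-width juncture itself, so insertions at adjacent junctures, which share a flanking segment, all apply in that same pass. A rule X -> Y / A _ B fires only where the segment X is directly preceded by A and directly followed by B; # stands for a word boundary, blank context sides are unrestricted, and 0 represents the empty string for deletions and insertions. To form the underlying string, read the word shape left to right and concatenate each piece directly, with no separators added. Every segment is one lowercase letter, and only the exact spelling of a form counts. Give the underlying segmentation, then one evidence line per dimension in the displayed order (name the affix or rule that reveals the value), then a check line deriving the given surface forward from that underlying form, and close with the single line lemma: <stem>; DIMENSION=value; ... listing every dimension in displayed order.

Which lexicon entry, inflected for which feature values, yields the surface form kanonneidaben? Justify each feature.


underlying: ka-nonne-ida-bn
CASE=ib - signalled by the affix -ida
SUR=ra - signalled by the affix ka-
NUM=fe - signalled by the affix -bn
check: kanonneidabn -> kanonneidaben -> kanonneidaben
lemma: nonne; CASE=ib; SUR=ra; NUM=fe


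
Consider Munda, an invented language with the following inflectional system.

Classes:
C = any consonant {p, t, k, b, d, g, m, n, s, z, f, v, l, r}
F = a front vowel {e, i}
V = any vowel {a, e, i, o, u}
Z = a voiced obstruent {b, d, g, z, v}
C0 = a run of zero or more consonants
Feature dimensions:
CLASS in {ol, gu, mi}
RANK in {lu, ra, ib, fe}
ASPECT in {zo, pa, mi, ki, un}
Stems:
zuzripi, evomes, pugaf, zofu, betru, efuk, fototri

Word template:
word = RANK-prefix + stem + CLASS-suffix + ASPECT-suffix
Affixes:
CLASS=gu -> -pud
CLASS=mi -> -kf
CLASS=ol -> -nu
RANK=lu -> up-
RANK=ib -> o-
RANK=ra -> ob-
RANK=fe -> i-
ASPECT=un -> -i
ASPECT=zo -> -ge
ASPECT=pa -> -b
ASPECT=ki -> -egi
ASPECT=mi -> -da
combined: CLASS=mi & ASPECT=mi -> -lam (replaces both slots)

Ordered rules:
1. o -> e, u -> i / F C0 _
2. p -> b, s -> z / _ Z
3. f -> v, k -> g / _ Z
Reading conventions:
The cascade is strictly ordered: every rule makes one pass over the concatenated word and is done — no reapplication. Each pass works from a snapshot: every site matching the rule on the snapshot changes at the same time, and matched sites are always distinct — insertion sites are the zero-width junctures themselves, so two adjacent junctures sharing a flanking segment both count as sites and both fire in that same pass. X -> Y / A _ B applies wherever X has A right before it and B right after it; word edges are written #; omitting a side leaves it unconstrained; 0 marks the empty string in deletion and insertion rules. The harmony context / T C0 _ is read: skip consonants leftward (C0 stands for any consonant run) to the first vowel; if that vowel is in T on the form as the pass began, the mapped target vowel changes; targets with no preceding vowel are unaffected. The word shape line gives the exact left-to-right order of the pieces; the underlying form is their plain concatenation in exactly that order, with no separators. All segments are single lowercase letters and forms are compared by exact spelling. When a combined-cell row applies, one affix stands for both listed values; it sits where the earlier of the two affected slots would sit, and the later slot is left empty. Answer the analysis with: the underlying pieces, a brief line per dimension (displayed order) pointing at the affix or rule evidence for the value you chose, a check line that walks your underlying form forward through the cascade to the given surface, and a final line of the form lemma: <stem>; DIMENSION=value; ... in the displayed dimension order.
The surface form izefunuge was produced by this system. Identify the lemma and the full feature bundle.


underlying: i-zofu-nu-ge
CLASS=ol - signalled by the affix -nu
RANK=fe - signalled by the affix i-
ASPECT=zo - signalled by the affix -ge
check: izofunuge -> izefunuge -> izefunuge -> izefunuge
lemma: zofu; CLASS=ol; RANK=fe; ASPECT=zo


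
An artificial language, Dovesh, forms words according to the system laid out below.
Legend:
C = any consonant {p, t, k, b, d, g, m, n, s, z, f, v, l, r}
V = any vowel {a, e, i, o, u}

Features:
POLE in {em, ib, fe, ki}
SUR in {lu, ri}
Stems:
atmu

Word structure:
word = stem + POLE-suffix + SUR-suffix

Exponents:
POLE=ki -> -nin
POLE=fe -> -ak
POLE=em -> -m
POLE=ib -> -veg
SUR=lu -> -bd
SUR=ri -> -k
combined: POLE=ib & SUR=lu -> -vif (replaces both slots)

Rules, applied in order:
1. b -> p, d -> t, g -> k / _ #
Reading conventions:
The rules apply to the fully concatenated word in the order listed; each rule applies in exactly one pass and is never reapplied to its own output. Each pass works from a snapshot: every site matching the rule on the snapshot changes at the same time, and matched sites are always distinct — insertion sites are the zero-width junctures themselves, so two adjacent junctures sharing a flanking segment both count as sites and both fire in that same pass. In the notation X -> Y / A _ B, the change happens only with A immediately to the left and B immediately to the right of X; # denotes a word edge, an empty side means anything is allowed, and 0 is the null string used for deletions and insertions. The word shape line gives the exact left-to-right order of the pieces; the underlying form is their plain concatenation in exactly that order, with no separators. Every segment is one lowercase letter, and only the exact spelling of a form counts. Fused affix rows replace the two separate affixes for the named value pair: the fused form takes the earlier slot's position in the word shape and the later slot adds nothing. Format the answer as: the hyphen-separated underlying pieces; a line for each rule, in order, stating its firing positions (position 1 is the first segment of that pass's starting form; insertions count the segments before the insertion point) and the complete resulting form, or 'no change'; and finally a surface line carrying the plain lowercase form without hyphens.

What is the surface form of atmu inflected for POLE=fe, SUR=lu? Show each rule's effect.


underlying: atmu-ak-bd
1. b -> p, d -> t, g -> k / _ #: fires at position(s) 8: atmuakbt
surface: atmuakbt


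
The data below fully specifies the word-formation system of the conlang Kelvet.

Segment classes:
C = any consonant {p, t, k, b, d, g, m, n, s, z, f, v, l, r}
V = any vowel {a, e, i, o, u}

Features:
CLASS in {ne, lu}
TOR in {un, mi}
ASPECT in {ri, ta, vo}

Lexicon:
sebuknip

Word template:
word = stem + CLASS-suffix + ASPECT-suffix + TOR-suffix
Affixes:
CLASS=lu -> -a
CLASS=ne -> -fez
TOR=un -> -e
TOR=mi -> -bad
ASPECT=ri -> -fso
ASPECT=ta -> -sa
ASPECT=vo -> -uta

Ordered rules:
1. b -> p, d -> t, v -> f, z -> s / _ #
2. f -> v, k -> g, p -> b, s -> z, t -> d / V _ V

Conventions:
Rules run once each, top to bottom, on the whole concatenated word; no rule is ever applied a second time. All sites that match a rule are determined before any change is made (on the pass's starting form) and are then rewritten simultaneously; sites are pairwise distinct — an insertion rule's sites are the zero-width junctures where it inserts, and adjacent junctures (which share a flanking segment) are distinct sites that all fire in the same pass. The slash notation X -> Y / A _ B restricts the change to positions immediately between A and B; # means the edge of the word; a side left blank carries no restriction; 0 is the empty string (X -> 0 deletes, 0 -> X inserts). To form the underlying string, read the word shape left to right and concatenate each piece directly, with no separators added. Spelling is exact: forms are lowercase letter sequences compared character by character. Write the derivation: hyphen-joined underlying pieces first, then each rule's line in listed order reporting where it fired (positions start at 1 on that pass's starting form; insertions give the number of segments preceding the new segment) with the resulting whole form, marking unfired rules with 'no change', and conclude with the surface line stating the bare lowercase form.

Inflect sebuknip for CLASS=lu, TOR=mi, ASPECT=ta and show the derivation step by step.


underlying: sebuknip-a-sa-bad
1. b -> p, d -> t, v -> f, z -> s / _ #: fires at position(s) 14: sebuknipasabat
2. f -> v, k -> g, p -> b, s -> z, t -> d / V _ V: fires at position(s) 8, 10: sebuknibazabat
surface: sebuknibazabat


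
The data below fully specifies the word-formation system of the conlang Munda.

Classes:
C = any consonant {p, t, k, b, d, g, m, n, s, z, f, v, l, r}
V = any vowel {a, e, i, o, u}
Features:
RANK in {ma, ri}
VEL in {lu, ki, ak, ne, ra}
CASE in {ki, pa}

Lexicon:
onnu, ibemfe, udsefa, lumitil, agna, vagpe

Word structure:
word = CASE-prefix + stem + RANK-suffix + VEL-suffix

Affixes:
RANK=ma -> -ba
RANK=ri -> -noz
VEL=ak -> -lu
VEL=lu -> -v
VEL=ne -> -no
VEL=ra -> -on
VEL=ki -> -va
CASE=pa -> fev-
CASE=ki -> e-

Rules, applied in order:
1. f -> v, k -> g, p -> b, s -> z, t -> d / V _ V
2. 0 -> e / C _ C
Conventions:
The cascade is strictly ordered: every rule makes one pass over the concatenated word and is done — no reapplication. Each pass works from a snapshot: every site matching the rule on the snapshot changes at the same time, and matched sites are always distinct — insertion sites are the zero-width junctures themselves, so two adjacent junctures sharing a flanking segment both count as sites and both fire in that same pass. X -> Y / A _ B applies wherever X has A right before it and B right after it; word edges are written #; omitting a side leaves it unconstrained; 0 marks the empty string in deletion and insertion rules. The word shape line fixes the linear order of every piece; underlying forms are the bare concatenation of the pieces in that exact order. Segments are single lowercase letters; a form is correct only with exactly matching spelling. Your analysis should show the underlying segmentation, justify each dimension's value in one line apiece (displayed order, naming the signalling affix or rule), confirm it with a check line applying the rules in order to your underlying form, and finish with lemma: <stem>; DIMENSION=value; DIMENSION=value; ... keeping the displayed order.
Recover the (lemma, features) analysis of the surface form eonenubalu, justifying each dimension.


underlying: e-onnu-ba-lu
RANK=ma - signalled by the affix -ba
VEL=ak - signalled by the affix -lu
CASE=ki - signalled by the affix e-
check: eonnubalu -> eonnubalu -> eonenubalu
lemma: onnu; RANK=ma; VEL=ak; CASE=ki


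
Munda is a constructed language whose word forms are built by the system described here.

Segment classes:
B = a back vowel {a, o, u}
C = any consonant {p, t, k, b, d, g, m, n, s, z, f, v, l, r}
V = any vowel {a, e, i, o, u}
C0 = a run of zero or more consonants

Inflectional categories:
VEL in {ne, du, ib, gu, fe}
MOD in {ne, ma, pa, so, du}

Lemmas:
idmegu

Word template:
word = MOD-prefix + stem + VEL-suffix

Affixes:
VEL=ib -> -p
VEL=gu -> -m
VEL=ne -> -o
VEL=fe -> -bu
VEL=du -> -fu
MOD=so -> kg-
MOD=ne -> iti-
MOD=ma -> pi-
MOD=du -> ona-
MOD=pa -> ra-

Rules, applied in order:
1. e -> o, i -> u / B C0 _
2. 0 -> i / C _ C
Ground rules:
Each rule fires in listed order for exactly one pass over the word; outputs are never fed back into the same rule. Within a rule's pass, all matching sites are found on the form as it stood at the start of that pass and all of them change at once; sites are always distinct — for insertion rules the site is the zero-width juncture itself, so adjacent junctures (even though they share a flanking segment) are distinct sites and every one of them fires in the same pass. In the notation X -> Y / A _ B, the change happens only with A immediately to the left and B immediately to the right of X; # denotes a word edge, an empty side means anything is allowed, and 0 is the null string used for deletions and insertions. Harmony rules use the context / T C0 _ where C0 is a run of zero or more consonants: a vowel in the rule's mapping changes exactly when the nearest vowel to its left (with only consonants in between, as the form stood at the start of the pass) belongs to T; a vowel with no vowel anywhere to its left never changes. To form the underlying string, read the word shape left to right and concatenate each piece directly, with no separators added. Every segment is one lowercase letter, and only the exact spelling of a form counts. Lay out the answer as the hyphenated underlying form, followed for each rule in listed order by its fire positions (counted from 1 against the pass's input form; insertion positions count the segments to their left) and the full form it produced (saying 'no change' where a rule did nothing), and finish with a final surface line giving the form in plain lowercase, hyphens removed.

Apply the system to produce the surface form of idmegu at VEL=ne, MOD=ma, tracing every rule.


underlying: pi-idmegu-o
1. e -> o, i -> u / B C0 _: no change
2. 0 -> i / C _ C: inserts after position(s) 4: piidimeguo
surface: piidimeguo


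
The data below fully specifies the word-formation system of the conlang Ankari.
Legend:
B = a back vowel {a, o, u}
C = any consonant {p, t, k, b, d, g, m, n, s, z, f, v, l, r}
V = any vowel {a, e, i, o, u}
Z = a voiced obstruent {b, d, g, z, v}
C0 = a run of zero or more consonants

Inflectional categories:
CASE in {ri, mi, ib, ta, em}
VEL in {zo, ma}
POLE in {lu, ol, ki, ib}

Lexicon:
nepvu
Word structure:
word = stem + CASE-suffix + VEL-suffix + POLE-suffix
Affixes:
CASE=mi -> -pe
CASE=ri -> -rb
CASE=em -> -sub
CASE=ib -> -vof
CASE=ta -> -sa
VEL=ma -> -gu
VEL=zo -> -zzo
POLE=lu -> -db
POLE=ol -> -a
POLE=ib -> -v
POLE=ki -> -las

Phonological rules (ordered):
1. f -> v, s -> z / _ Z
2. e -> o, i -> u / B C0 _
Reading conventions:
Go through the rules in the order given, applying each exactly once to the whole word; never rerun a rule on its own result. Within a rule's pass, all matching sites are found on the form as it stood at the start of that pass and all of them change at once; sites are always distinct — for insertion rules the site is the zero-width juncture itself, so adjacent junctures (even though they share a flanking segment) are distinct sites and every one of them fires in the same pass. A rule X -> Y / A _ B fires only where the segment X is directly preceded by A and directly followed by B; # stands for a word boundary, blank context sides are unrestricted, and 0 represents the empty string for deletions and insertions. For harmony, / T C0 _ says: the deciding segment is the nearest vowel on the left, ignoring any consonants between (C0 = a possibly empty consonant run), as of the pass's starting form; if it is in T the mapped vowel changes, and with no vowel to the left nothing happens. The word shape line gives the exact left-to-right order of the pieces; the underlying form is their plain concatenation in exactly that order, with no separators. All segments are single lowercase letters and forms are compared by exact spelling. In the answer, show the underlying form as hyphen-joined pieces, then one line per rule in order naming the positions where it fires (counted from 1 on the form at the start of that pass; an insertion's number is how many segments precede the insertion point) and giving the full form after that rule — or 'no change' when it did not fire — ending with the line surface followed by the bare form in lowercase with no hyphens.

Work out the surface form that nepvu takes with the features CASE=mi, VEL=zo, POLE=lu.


underlying: nepvu-pe-zzo-db
1. f -> v, s -> z / _ Z: no change
2. e -> o, i -> u / B C0 _: fires at position(s) 7: nepvupozzodb
surface: nepvupozzodb


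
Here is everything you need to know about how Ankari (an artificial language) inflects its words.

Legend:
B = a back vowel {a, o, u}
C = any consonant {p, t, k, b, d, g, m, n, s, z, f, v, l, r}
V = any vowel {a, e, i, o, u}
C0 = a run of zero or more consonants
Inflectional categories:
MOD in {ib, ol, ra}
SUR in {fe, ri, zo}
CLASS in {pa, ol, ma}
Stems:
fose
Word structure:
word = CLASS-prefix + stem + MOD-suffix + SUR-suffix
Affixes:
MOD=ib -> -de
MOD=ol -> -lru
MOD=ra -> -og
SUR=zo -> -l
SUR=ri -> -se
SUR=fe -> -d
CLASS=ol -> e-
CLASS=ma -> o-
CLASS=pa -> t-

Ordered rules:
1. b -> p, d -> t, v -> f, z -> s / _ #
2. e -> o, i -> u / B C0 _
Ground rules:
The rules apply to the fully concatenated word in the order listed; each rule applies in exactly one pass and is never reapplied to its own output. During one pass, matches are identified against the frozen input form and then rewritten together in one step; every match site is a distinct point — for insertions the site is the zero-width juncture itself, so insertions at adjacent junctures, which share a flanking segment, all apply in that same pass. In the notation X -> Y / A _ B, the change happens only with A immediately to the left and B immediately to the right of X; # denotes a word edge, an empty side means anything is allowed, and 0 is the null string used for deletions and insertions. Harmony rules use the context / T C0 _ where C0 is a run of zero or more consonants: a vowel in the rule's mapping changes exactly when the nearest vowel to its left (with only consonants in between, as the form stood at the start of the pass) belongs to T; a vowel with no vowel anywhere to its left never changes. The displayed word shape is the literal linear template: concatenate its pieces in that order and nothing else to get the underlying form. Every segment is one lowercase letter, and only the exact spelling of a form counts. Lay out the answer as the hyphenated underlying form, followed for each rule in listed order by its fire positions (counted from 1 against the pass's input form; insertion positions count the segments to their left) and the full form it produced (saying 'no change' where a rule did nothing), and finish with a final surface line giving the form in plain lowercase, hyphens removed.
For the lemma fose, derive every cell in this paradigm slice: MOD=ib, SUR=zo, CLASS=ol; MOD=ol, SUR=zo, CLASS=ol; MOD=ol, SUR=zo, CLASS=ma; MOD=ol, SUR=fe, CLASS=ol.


cell MOD=ib, SUR=zo, CLASS=ol:
underlying: e-fose-de-l
1. b -> p, d -> t, v -> f, z -> s / _ #: no change
2. e -> o, i -> u / B C0 _: fires at position(s) 5: efosodel
surface: efosodel

cell MOD=ol, SUR=zo, CLASS=ol:
underlying: e-fose-lru-l
1. b -> p, d -> t, v -> f, z -> s / _ #: no change
2. e -> o, i -> u / B C0 _: fires at position(s) 5: efosolrul
surface: efosolrul

cell MOD=ol, SUR=zo, CLASS=ma:
underlying: o-fose-lru-l
1. b -> p, d -> t, v -> f, z -> s / _ #: no change
2. e -> o, i -> u / B C0 _: fires at position(s) 5: ofosolrul
surface: ofosolrul

cell MOD=ol, SUR=fe, CLASS=ol:
underlying: e-fose-lru-d
1. b -> p, d -> t, v -> f, z -> s / _ #: fires at position(s) 9: efoselrut
2. e -> o, i -> u / B C0 _: fires at position(s) 5: efosolrut
surface: efosolrut


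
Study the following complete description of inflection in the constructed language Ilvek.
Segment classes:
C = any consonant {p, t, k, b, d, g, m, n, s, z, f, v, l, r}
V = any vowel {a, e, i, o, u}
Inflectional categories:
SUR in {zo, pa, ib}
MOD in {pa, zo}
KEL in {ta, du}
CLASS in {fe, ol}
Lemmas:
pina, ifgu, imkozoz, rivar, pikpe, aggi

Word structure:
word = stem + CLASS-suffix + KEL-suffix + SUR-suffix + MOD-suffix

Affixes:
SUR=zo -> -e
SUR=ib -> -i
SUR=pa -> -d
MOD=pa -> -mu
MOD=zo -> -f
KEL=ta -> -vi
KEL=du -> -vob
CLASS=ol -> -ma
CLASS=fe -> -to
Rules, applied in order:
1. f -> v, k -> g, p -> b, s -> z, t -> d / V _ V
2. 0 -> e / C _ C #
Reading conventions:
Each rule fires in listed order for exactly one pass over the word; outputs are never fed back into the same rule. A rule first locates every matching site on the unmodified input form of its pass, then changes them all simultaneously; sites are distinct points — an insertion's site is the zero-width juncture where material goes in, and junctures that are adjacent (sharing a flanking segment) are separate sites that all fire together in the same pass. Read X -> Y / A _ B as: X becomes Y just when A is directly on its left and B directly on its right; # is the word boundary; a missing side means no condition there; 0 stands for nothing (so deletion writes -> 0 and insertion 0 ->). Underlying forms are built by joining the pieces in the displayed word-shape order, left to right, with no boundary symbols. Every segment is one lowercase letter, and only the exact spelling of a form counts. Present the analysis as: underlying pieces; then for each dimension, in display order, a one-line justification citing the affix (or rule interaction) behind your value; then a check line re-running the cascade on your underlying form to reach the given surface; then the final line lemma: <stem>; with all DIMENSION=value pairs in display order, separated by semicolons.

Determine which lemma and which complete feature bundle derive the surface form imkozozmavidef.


underlying: imkozoz-ma-vi-d-f
SUR=pa - signalled by the affix -d
MOD=zo - signalled by the affix -f
KEL=ta - signalled by the affix -vi
CLASS=ol - signalled by the affix -ma
check: imkozozmavidf -> imkozozmavidf -> imkozozmavidef
lemma: imkozoz; SUR=pa; MOD=zo; KEL=ta; CLASS=ol


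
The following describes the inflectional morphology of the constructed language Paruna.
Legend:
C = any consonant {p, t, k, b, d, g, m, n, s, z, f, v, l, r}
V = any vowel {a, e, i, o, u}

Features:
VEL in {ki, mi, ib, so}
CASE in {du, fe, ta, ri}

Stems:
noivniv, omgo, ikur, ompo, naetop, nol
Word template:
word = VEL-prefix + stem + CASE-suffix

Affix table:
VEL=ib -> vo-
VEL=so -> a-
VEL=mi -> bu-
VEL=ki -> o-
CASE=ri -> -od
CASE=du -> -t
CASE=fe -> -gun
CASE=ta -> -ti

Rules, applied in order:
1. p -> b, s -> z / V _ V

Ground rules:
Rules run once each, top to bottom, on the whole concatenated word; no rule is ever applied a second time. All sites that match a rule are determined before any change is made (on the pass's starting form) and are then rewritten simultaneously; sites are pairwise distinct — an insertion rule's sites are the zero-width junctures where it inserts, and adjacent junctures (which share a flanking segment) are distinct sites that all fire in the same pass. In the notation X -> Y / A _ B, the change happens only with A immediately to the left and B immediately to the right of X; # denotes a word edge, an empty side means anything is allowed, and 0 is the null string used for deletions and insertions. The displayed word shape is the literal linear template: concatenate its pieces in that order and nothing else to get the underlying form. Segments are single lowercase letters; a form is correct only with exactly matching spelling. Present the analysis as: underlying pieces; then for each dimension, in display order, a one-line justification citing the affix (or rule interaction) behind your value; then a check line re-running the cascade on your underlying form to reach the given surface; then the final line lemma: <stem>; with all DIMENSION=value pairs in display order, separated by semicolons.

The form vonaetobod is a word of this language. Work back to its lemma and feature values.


underlying: vo-naetop-od
VEL=ib - signalled by the affix vo-
CASE=ri - signalled by the affix -od
check: vonaetopod -> vonaetobod
lemma: naetop; VEL=ib; CASE=ri


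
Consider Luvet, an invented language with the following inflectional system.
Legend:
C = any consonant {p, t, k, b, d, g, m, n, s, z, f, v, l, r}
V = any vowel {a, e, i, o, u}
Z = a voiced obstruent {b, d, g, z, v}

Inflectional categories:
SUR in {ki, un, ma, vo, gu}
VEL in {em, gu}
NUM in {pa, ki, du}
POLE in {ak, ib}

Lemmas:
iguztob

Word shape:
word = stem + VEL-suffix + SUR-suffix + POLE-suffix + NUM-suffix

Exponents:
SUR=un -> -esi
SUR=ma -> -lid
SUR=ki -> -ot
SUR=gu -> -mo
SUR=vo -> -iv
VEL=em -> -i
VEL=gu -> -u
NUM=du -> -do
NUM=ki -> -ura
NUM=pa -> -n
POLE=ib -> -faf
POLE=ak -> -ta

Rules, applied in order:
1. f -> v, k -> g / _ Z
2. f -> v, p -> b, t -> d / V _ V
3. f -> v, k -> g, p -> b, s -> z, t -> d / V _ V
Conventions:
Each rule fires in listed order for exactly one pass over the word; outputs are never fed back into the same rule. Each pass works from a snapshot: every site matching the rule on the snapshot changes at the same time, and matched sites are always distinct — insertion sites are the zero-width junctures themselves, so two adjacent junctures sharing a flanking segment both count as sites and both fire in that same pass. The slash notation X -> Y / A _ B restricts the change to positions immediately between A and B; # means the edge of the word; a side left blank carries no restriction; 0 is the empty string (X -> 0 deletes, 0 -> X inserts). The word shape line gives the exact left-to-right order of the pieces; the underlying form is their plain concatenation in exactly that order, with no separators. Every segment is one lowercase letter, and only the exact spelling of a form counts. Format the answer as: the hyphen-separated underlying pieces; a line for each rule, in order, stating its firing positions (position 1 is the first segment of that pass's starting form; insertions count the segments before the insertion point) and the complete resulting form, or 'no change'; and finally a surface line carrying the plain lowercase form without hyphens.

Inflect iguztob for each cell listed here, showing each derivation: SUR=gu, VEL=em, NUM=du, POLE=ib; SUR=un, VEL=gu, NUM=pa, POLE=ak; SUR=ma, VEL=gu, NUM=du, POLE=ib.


cell SUR=gu, VEL=em, NUM=du, POLE=ib:
underlying: iguztob-i-mo-faf-do
1. f -> v, k -> g / _ Z: fires at position(s) 13: iguztobimofavdo
2. f -> v, p -> b, t -> d / V _ V: fires at position(s) 11: iguztobimovavdo
3. f -> v, k -> g, p -> b, s -> z, t -> d / V _ V: no change
surface: iguztobimovavdo

cell SUR=un, VEL=gu, NUM=pa, POLE=ak:
underlying: iguztob-u-esi-ta-n
1. f -> v, k -> g / _ Z: no change
2. f -> v, p -> b, t -> d / V _ V: fires at position(s) 12: iguztobuesidan
3. f -> v, k -> g, p -> b, s -> z, t -> d / V _ V: fires at position(s) 10: iguztobuezidan
surface: iguztobuezidan

cell SUR=ma, VEL=gu, NUM=du, POLE=ib:
underlying: iguztob-u-lid-faf-do
1. f -> v, k -> g / _ Z: fires at position(s) 14: iguztobulidfavdo
2. f -> v, p -> b, t -> d / V _ V: no change
3. f -> v, k -> g, p -> b, s -> z, t -> d / V _ V: no change
surface: iguztobulidfavdo


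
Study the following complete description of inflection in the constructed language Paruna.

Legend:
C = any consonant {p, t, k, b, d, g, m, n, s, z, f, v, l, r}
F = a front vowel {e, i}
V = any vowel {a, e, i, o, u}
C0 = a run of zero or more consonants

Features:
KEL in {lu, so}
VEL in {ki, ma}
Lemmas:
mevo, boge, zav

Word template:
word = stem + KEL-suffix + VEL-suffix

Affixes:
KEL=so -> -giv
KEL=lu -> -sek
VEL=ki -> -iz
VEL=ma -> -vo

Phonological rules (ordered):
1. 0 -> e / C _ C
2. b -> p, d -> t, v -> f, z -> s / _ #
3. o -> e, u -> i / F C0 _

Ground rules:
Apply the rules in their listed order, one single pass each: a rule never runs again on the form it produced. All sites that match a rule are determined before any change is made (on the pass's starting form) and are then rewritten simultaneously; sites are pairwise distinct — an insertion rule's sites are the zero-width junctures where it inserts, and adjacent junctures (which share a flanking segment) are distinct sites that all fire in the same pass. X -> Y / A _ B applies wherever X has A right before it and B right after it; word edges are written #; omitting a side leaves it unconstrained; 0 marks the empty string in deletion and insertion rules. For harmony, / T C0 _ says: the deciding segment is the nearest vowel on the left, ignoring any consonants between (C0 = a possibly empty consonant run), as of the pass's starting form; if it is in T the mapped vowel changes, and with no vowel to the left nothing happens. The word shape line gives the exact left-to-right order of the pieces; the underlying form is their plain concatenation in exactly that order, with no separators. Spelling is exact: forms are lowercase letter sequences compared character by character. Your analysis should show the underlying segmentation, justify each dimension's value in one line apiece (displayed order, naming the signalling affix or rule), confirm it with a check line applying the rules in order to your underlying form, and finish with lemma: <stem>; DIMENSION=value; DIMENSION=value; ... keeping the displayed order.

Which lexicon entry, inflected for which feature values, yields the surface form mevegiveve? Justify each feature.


underlying: mevo-giv-vo
KEL=so - signalled by the affix -giv
VEL=ma - signalled by the affix -vo
check: mevogivvo -> mevogivevo -> mevogivevo -> mevegiveve
lemma: mevo; KEL=so; VEL=ma
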